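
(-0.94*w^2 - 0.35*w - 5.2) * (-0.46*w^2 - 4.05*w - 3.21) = 0.4324*w^4 + 3.968*w^3 + 6.8269*w^2 + 22.1835*w + 16.692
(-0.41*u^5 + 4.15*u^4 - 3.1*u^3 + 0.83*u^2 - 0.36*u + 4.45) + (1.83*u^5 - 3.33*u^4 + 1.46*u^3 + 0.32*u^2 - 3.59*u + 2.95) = 1.42*u^5 + 0.82*u^4 - 1.64*u^3 + 1.15*u^2 - 3.95*u + 7.4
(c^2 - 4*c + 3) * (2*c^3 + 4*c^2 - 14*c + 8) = 2*c^5 - 4*c^4 - 24*c^3 + 76*c^2 - 74*c + 24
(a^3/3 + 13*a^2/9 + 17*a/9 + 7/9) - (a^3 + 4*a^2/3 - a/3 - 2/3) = -2*a^3/3 + a^2/9 + 20*a/9 + 13/9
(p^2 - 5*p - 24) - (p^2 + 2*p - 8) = -7*p - 16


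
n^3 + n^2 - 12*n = n*(n - 3)*(n + 4)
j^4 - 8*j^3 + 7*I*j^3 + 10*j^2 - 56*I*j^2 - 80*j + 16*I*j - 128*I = (j - 8)*(j - 2*I)*(j + I)*(j + 8*I)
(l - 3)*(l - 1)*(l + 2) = l^3 - 2*l^2 - 5*l + 6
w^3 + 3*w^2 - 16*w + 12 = (w - 2)*(w - 1)*(w + 6)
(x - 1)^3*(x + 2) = x^4 - x^3 - 3*x^2 + 5*x - 2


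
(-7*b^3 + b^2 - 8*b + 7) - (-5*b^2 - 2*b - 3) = -7*b^3 + 6*b^2 - 6*b + 10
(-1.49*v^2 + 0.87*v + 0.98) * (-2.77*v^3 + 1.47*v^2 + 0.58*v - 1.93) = 4.1273*v^5 - 4.6002*v^4 - 2.2999*v^3 + 4.8209*v^2 - 1.1107*v - 1.8914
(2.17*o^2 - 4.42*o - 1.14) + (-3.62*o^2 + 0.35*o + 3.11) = -1.45*o^2 - 4.07*o + 1.97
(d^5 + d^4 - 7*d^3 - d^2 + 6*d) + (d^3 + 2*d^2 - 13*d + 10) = d^5 + d^4 - 6*d^3 + d^2 - 7*d + 10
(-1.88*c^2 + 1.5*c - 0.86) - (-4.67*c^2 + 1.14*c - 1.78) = 2.79*c^2 + 0.36*c + 0.92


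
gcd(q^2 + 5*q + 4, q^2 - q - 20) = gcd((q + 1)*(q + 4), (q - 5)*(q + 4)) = q + 4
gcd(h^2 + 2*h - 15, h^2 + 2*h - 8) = 1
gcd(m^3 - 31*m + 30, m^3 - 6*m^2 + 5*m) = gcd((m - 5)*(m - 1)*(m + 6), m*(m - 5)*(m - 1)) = m^2 - 6*m + 5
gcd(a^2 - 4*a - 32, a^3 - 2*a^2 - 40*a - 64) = a^2 - 4*a - 32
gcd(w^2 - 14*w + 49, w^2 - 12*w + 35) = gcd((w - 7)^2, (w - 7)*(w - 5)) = w - 7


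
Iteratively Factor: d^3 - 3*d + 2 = (d + 2)*(d^2 - 2*d + 1) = (d - 1)*(d + 2)*(d - 1)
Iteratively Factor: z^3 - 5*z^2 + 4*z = (z - 1)*(z^2 - 4*z) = (z - 4)*(z - 1)*(z)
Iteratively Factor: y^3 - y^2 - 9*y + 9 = (y - 3)*(y^2 + 2*y - 3) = (y - 3)*(y - 1)*(y + 3)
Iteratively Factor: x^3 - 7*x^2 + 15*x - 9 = (x - 3)*(x^2 - 4*x + 3) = (x - 3)^2*(x - 1)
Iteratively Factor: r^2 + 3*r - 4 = (r + 4)*(r - 1)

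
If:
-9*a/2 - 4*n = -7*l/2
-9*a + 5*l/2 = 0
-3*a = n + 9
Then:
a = -120/67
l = -432/67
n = -243/67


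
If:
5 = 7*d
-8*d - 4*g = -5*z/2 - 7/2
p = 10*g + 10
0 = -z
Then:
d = 5/7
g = -31/56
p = 125/28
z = 0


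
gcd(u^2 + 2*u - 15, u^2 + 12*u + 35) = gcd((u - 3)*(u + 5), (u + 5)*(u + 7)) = u + 5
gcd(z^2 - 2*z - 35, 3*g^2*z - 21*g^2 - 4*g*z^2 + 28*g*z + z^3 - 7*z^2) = z - 7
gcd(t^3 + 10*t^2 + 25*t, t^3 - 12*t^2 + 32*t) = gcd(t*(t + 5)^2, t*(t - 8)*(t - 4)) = t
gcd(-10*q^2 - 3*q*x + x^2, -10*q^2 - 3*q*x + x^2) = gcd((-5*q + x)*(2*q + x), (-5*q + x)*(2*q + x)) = -10*q^2 - 3*q*x + x^2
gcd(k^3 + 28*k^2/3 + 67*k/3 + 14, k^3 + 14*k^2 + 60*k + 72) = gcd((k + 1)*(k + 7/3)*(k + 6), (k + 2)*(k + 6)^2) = k + 6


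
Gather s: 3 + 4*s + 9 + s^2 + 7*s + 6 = s^2 + 11*s + 18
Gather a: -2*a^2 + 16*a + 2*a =-2*a^2 + 18*a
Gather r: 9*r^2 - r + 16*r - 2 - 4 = 9*r^2 + 15*r - 6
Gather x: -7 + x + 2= x - 5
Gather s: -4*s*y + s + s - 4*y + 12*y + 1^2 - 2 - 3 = s*(2 - 4*y) + 8*y - 4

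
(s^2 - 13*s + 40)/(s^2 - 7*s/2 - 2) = 2*(-s^2 + 13*s - 40)/(-2*s^2 + 7*s + 4)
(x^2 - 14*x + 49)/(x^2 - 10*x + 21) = (x - 7)/(x - 3)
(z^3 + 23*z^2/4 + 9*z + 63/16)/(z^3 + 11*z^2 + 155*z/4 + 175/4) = (8*z^2 + 18*z + 9)/(4*(2*z^2 + 15*z + 25))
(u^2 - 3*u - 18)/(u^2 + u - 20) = (u^2 - 3*u - 18)/(u^2 + u - 20)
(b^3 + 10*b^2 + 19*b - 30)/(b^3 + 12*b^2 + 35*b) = (b^2 + 5*b - 6)/(b*(b + 7))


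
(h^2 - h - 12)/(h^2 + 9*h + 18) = (h - 4)/(h + 6)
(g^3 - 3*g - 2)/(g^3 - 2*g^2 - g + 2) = (g + 1)/(g - 1)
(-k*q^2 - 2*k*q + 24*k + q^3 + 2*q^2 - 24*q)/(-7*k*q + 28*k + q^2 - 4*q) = (-k*q - 6*k + q^2 + 6*q)/(-7*k + q)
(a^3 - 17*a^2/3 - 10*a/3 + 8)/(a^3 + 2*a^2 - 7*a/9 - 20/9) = 3*(a - 6)/(3*a + 5)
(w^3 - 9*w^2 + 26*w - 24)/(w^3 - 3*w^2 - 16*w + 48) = (w - 2)/(w + 4)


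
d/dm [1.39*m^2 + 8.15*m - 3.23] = 2.78*m + 8.15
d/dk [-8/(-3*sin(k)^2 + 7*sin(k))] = 8*(7 - 6*sin(k))*cos(k)/((3*sin(k) - 7)^2*sin(k)^2)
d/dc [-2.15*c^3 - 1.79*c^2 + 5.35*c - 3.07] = -6.45*c^2 - 3.58*c + 5.35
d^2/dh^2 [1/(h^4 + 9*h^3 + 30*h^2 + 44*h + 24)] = 2*(10*h^2 + 55*h + 76)/(h^8 + 19*h^7 + 157*h^6 + 737*h^5 + 2150*h^4 + 3992*h^3 + 4608*h^2 + 3024*h + 864)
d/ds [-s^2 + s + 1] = 1 - 2*s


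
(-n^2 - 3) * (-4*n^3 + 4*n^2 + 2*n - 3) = 4*n^5 - 4*n^4 + 10*n^3 - 9*n^2 - 6*n + 9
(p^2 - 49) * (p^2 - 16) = p^4 - 65*p^2 + 784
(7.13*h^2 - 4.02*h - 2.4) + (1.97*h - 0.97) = 7.13*h^2 - 2.05*h - 3.37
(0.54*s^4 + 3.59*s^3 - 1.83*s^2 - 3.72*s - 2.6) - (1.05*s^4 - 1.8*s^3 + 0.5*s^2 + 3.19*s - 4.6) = -0.51*s^4 + 5.39*s^3 - 2.33*s^2 - 6.91*s + 2.0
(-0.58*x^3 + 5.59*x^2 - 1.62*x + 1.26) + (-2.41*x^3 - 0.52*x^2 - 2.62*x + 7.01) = -2.99*x^3 + 5.07*x^2 - 4.24*x + 8.27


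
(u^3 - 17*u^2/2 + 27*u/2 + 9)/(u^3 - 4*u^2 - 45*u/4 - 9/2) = 2*(u - 3)/(2*u + 3)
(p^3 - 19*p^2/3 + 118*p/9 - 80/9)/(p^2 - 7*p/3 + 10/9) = (3*p^2 - 14*p + 16)/(3*p - 2)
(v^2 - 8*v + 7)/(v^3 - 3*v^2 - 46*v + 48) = (v - 7)/(v^2 - 2*v - 48)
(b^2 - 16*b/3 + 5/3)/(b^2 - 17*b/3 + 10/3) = (3*b - 1)/(3*b - 2)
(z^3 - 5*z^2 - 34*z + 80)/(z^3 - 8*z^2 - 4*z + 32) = (z + 5)/(z + 2)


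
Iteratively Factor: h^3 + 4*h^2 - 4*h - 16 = (h + 2)*(h^2 + 2*h - 8) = (h - 2)*(h + 2)*(h + 4)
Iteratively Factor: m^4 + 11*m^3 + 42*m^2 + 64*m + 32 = (m + 4)*(m^3 + 7*m^2 + 14*m + 8) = (m + 1)*(m + 4)*(m^2 + 6*m + 8) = (m + 1)*(m + 4)^2*(m + 2)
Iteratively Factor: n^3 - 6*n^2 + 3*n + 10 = (n - 5)*(n^2 - n - 2) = (n - 5)*(n + 1)*(n - 2)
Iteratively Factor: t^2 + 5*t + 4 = (t + 1)*(t + 4)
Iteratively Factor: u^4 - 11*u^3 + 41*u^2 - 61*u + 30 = (u - 3)*(u^3 - 8*u^2 + 17*u - 10) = (u - 5)*(u - 3)*(u^2 - 3*u + 2) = (u - 5)*(u - 3)*(u - 2)*(u - 1)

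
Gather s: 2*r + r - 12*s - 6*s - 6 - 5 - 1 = 3*r - 18*s - 12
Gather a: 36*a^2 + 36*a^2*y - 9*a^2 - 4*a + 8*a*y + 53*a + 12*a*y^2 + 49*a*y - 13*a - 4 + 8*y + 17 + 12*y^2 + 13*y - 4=a^2*(36*y + 27) + a*(12*y^2 + 57*y + 36) + 12*y^2 + 21*y + 9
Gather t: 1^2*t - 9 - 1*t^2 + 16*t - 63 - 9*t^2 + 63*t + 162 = -10*t^2 + 80*t + 90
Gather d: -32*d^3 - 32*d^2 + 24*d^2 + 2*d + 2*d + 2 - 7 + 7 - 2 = -32*d^3 - 8*d^2 + 4*d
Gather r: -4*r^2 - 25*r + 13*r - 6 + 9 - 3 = -4*r^2 - 12*r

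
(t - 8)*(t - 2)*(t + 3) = t^3 - 7*t^2 - 14*t + 48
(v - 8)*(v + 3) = v^2 - 5*v - 24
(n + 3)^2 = n^2 + 6*n + 9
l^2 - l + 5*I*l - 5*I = (l - 1)*(l + 5*I)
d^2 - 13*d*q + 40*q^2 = (d - 8*q)*(d - 5*q)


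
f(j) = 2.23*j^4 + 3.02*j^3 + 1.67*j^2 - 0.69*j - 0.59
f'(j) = 8.92*j^3 + 9.06*j^2 + 3.34*j - 0.69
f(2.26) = 99.42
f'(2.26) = 156.10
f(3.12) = 316.55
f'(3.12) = 368.84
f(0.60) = 0.54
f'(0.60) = 6.50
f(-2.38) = 41.35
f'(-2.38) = -77.57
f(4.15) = 902.61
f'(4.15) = 806.75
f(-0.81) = 0.42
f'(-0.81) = -2.19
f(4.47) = 1189.72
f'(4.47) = 991.95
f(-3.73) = 300.15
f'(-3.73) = -350.00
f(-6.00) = 2301.43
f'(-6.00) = -1621.29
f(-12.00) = 41270.89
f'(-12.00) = -14149.89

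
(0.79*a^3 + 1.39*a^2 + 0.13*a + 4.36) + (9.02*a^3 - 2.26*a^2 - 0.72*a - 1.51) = 9.81*a^3 - 0.87*a^2 - 0.59*a + 2.85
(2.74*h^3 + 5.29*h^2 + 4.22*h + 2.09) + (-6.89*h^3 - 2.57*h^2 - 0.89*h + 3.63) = -4.15*h^3 + 2.72*h^2 + 3.33*h + 5.72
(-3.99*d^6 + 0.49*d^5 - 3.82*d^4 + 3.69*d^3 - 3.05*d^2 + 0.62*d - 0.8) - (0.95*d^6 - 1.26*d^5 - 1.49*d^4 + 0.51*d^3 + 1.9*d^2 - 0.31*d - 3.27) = -4.94*d^6 + 1.75*d^5 - 2.33*d^4 + 3.18*d^3 - 4.95*d^2 + 0.93*d + 2.47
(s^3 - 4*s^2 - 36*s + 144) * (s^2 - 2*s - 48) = s^5 - 6*s^4 - 76*s^3 + 408*s^2 + 1440*s - 6912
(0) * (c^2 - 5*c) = 0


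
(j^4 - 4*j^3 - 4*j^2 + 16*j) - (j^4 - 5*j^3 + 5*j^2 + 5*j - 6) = j^3 - 9*j^2 + 11*j + 6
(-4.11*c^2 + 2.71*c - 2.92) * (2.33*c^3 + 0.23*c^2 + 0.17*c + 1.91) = -9.5763*c^5 + 5.369*c^4 - 6.879*c^3 - 8.061*c^2 + 4.6797*c - 5.5772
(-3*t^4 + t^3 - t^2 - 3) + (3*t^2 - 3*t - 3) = -3*t^4 + t^3 + 2*t^2 - 3*t - 6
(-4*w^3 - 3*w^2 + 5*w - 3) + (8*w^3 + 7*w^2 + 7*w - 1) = 4*w^3 + 4*w^2 + 12*w - 4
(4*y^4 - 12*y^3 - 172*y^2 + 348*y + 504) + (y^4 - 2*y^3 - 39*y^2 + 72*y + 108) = 5*y^4 - 14*y^3 - 211*y^2 + 420*y + 612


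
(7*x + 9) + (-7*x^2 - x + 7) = -7*x^2 + 6*x + 16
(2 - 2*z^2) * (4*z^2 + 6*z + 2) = -8*z^4 - 12*z^3 + 4*z^2 + 12*z + 4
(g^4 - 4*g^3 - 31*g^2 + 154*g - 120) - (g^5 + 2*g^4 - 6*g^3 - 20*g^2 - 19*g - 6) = -g^5 - g^4 + 2*g^3 - 11*g^2 + 173*g - 114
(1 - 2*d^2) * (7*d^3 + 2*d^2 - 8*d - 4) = -14*d^5 - 4*d^4 + 23*d^3 + 10*d^2 - 8*d - 4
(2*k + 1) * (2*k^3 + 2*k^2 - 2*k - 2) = 4*k^4 + 6*k^3 - 2*k^2 - 6*k - 2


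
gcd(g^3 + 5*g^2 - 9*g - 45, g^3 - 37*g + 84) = g - 3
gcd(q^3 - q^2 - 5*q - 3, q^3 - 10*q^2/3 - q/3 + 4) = q^2 - 2*q - 3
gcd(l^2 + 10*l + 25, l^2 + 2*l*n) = 1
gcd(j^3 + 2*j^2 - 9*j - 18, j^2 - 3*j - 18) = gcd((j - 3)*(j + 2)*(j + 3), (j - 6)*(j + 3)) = j + 3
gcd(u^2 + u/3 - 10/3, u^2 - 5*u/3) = u - 5/3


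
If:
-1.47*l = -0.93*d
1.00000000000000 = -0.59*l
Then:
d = -2.68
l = -1.69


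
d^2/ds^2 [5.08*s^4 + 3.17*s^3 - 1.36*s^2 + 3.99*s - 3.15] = 60.96*s^2 + 19.02*s - 2.72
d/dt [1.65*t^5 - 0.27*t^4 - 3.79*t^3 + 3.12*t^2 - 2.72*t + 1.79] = 8.25*t^4 - 1.08*t^3 - 11.37*t^2 + 6.24*t - 2.72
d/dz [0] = 0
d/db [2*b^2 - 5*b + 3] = 4*b - 5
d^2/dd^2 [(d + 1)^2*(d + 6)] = 6*d + 16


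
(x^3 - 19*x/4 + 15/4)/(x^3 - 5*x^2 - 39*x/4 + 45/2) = (x - 1)/(x - 6)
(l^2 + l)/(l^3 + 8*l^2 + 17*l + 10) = l/(l^2 + 7*l + 10)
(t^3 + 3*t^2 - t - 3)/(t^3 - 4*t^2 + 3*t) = (t^2 + 4*t + 3)/(t*(t - 3))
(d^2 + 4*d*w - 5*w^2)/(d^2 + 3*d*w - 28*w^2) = (d^2 + 4*d*w - 5*w^2)/(d^2 + 3*d*w - 28*w^2)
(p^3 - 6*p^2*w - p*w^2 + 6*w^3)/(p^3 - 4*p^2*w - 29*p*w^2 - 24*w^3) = (p^2 - 7*p*w + 6*w^2)/(p^2 - 5*p*w - 24*w^2)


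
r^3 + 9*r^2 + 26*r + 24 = (r + 2)*(r + 3)*(r + 4)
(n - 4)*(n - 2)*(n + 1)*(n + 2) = n^4 - 3*n^3 - 8*n^2 + 12*n + 16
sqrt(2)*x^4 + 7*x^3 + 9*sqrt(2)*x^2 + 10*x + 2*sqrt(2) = (x + sqrt(2))^3*(sqrt(2)*x + 1)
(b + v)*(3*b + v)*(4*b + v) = 12*b^3 + 19*b^2*v + 8*b*v^2 + v^3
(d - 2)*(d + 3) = d^2 + d - 6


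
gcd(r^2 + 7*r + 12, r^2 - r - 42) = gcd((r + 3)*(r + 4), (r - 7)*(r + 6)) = 1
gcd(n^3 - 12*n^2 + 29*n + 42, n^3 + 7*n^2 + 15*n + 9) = n + 1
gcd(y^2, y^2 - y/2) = y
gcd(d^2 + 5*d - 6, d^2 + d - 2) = d - 1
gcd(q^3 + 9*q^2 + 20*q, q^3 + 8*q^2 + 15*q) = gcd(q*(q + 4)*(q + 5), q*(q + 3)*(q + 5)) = q^2 + 5*q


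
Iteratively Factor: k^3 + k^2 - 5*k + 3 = (k + 3)*(k^2 - 2*k + 1) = (k - 1)*(k + 3)*(k - 1)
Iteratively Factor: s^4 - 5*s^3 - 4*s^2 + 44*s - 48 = (s + 3)*(s^3 - 8*s^2 + 20*s - 16) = (s - 2)*(s + 3)*(s^2 - 6*s + 8) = (s - 2)^2*(s + 3)*(s - 4)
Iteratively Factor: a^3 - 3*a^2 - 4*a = (a + 1)*(a^2 - 4*a) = (a - 4)*(a + 1)*(a)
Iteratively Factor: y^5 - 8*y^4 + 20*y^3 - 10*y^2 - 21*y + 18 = (y - 2)*(y^4 - 6*y^3 + 8*y^2 + 6*y - 9) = (y - 2)*(y - 1)*(y^3 - 5*y^2 + 3*y + 9) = (y - 3)*(y - 2)*(y - 1)*(y^2 - 2*y - 3) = (y - 3)*(y - 2)*(y - 1)*(y + 1)*(y - 3)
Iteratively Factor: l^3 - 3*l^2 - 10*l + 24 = (l + 3)*(l^2 - 6*l + 8) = (l - 2)*(l + 3)*(l - 4)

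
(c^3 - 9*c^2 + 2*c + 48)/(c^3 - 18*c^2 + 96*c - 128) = (c^2 - c - 6)/(c^2 - 10*c + 16)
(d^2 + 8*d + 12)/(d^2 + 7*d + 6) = (d + 2)/(d + 1)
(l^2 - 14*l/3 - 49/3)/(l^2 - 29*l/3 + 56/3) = (3*l + 7)/(3*l - 8)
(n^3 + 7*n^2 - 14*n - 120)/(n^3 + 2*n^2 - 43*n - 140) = (n^2 + 2*n - 24)/(n^2 - 3*n - 28)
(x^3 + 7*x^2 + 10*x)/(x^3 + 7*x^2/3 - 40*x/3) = 3*(x + 2)/(3*x - 8)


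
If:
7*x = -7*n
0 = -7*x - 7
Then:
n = 1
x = -1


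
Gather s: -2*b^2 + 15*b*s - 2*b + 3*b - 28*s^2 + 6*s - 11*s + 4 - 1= -2*b^2 + b - 28*s^2 + s*(15*b - 5) + 3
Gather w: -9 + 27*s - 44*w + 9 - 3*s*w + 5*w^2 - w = 27*s + 5*w^2 + w*(-3*s - 45)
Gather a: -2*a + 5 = 5 - 2*a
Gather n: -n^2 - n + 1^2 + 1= -n^2 - n + 2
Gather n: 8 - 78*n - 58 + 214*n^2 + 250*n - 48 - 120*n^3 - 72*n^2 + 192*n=-120*n^3 + 142*n^2 + 364*n - 98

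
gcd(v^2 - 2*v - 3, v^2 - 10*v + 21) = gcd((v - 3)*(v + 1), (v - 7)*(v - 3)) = v - 3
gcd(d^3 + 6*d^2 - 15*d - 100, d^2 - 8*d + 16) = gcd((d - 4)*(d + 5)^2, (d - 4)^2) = d - 4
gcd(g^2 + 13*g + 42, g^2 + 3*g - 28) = g + 7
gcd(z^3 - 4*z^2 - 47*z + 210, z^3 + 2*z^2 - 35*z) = z^2 + 2*z - 35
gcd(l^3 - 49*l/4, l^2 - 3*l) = l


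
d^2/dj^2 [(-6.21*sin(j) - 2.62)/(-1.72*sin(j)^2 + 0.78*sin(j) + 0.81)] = (-18.371664*sin(j)^5 - 39.335368*sin(j)^4 - 4.62232799999999*sin(j)^3 + 34.234782*sin(j)^2 + 28.401615*sin(j) + 2.641428)/(5.088448*sin(j)^6 - 6.922656*sin(j)^5 - 4.049568*sin(j)^4 + 6.045624*sin(j)^3 + 1.907064*sin(j)^2 - 1.535274*sin(j) - 0.531441)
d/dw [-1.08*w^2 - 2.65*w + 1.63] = -2.16*w - 2.65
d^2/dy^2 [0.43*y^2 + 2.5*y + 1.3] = 0.860000000000000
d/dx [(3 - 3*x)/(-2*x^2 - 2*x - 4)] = 3*(x^2 + x - (x - 1)*(2*x + 1) + 2)/(2*(x^2 + x + 2)^2)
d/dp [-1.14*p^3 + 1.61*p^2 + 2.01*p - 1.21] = -3.42*p^2 + 3.22*p + 2.01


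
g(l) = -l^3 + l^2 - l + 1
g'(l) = -3*l^2 + 2*l - 1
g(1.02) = -0.04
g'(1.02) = -2.08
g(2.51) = -11.02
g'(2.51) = -14.88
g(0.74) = 0.40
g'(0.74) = -1.16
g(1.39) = -1.14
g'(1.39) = -4.02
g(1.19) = -0.46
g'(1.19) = -2.87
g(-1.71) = 10.63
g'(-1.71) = -13.19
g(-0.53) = 1.96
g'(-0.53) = -2.90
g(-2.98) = 39.32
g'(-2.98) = -33.60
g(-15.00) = 3616.00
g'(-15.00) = -706.00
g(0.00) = 1.00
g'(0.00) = -1.00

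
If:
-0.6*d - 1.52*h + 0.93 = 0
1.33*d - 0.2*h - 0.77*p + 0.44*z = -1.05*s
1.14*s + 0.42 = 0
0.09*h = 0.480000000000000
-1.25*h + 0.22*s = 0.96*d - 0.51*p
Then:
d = -11.96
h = 5.33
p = -9.28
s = -0.37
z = 23.21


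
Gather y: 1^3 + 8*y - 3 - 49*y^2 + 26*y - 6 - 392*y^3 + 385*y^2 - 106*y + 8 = -392*y^3 + 336*y^2 - 72*y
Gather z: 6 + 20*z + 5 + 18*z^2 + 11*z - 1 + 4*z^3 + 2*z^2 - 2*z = 4*z^3 + 20*z^2 + 29*z + 10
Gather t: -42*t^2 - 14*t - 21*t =-42*t^2 - 35*t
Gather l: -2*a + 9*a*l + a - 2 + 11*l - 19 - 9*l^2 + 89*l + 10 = -a - 9*l^2 + l*(9*a + 100) - 11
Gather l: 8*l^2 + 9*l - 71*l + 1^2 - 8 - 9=8*l^2 - 62*l - 16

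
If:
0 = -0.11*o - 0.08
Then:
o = -0.73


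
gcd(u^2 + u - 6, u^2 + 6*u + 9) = u + 3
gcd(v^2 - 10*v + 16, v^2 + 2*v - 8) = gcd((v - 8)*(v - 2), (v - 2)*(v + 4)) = v - 2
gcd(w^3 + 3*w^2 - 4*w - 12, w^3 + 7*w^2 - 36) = w^2 + w - 6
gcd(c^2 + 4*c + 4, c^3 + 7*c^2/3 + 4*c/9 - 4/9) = c + 2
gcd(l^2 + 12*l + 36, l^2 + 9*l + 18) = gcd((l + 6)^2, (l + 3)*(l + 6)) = l + 6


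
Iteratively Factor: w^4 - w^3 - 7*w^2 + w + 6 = (w + 2)*(w^3 - 3*w^2 - w + 3) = (w + 1)*(w + 2)*(w^2 - 4*w + 3) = (w - 3)*(w + 1)*(w + 2)*(w - 1)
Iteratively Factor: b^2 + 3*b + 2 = (b + 1)*(b + 2)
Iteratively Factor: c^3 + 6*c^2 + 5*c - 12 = (c + 3)*(c^2 + 3*c - 4) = (c + 3)*(c + 4)*(c - 1)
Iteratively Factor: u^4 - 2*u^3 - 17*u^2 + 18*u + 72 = (u - 3)*(u^3 + u^2 - 14*u - 24) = (u - 4)*(u - 3)*(u^2 + 5*u + 6) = (u - 4)*(u - 3)*(u + 2)*(u + 3)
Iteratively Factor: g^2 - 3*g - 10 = (g - 5)*(g + 2)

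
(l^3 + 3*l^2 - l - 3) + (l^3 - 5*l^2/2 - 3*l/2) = 2*l^3 + l^2/2 - 5*l/2 - 3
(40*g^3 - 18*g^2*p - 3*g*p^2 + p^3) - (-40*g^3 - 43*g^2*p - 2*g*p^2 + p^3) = 80*g^3 + 25*g^2*p - g*p^2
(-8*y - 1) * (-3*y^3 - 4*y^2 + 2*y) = 24*y^4 + 35*y^3 - 12*y^2 - 2*y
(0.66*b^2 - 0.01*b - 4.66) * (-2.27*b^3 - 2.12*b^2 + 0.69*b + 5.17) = -1.4982*b^5 - 1.3765*b^4 + 11.0548*b^3 + 13.2845*b^2 - 3.2671*b - 24.0922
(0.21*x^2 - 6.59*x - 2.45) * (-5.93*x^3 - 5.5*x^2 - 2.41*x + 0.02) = -1.2453*x^5 + 37.9237*x^4 + 50.2674*x^3 + 29.3611*x^2 + 5.7727*x - 0.049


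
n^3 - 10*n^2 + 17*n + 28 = (n - 7)*(n - 4)*(n + 1)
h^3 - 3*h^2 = h^2*(h - 3)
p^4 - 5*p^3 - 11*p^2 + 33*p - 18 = (p - 6)*(p - 1)^2*(p + 3)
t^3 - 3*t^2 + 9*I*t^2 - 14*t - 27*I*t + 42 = (t - 3)*(t + 2*I)*(t + 7*I)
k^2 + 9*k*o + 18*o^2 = (k + 3*o)*(k + 6*o)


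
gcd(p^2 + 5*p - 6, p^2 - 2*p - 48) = p + 6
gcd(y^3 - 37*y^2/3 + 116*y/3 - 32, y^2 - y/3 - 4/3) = y - 4/3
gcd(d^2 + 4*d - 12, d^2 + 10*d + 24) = d + 6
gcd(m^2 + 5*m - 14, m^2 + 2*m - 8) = m - 2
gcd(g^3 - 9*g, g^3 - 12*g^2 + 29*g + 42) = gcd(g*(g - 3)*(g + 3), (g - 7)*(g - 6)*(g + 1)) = 1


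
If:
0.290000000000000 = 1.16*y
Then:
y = 0.25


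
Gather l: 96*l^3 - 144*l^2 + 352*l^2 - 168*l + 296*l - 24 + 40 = 96*l^3 + 208*l^2 + 128*l + 16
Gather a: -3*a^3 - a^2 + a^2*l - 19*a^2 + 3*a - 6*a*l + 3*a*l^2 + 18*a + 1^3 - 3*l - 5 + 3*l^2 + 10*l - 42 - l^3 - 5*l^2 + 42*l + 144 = -3*a^3 + a^2*(l - 20) + a*(3*l^2 - 6*l + 21) - l^3 - 2*l^2 + 49*l + 98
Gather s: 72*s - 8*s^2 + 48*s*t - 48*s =-8*s^2 + s*(48*t + 24)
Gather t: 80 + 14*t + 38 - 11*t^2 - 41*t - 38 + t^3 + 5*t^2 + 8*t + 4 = t^3 - 6*t^2 - 19*t + 84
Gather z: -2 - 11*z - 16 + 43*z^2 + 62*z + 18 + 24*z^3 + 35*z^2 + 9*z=24*z^3 + 78*z^2 + 60*z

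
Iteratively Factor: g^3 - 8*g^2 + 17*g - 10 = (g - 1)*(g^2 - 7*g + 10) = (g - 5)*(g - 1)*(g - 2)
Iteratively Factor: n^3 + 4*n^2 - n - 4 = (n - 1)*(n^2 + 5*n + 4) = (n - 1)*(n + 4)*(n + 1)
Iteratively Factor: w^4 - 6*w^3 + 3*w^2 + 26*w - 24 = (w + 2)*(w^3 - 8*w^2 + 19*w - 12) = (w - 1)*(w + 2)*(w^2 - 7*w + 12) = (w - 4)*(w - 1)*(w + 2)*(w - 3)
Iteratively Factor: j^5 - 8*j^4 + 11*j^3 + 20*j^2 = (j)*(j^4 - 8*j^3 + 11*j^2 + 20*j) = j*(j - 5)*(j^3 - 3*j^2 - 4*j) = j*(j - 5)*(j + 1)*(j^2 - 4*j) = j*(j - 5)*(j - 4)*(j + 1)*(j)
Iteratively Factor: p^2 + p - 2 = (p - 1)*(p + 2)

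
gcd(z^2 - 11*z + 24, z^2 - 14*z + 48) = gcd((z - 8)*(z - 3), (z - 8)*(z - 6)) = z - 8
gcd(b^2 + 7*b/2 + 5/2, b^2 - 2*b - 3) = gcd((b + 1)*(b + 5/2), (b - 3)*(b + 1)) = b + 1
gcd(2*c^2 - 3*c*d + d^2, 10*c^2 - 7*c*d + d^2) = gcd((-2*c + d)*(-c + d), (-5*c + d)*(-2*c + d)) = 2*c - d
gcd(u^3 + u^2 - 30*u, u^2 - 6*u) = u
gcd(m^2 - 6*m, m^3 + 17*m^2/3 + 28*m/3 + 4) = 1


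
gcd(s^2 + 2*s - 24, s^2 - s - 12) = s - 4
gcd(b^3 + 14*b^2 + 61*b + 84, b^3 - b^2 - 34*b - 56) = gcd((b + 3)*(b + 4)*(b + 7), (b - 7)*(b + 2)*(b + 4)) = b + 4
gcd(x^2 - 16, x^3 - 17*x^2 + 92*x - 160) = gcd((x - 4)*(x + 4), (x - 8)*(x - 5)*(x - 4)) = x - 4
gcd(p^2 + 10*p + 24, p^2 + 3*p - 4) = p + 4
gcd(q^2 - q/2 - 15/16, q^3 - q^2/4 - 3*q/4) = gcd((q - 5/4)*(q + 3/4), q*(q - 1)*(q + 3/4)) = q + 3/4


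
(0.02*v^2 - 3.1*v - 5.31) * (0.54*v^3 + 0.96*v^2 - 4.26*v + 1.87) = 0.0108*v^5 - 1.6548*v^4 - 5.9286*v^3 + 8.1458*v^2 + 16.8236*v - 9.9297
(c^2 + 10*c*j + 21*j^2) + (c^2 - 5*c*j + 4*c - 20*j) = 2*c^2 + 5*c*j + 4*c + 21*j^2 - 20*j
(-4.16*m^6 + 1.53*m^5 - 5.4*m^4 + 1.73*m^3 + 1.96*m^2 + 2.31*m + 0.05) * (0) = 0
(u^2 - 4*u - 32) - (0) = u^2 - 4*u - 32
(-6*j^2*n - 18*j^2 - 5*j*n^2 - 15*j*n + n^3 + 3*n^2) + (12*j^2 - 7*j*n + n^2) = -6*j^2*n - 6*j^2 - 5*j*n^2 - 22*j*n + n^3 + 4*n^2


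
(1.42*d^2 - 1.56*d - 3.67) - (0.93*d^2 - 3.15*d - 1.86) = 0.49*d^2 + 1.59*d - 1.81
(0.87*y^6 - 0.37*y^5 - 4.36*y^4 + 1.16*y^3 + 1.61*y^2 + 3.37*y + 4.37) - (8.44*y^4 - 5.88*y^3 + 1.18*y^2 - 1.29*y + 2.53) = 0.87*y^6 - 0.37*y^5 - 12.8*y^4 + 7.04*y^3 + 0.43*y^2 + 4.66*y + 1.84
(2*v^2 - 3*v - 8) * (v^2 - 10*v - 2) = 2*v^4 - 23*v^3 + 18*v^2 + 86*v + 16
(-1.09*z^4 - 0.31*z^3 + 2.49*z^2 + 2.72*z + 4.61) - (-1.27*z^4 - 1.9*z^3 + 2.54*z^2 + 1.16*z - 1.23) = 0.18*z^4 + 1.59*z^3 - 0.0499999999999998*z^2 + 1.56*z + 5.84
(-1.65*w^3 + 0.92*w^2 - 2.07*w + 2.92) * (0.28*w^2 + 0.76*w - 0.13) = -0.462*w^5 - 0.9964*w^4 + 0.3341*w^3 - 0.8752*w^2 + 2.4883*w - 0.3796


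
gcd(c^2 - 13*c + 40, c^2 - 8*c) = c - 8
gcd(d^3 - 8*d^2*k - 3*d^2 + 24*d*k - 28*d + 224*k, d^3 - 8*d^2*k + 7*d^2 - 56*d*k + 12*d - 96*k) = d^2 - 8*d*k + 4*d - 32*k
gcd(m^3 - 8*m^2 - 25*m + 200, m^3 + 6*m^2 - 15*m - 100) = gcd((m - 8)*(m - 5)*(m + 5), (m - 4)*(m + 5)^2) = m + 5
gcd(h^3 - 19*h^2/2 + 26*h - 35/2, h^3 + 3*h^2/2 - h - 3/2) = h - 1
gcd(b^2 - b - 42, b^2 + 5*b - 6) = b + 6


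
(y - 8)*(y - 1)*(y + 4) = y^3 - 5*y^2 - 28*y + 32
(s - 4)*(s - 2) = s^2 - 6*s + 8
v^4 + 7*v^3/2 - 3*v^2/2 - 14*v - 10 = (v - 2)*(v + 1)*(v + 2)*(v + 5/2)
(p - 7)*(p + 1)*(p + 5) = p^3 - p^2 - 37*p - 35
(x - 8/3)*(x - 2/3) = x^2 - 10*x/3 + 16/9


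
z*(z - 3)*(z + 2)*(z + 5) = z^4 + 4*z^3 - 11*z^2 - 30*z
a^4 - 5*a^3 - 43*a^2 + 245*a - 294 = (a - 7)*(a - 3)*(a - 2)*(a + 7)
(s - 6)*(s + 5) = s^2 - s - 30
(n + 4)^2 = n^2 + 8*n + 16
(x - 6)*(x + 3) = x^2 - 3*x - 18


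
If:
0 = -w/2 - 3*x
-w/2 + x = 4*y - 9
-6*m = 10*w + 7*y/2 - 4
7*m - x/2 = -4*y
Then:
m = -8353/6664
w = 645/1666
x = -215/3332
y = 3641/1666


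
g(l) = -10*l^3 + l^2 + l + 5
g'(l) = -30*l^2 + 2*l + 1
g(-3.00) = 281.00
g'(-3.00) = -275.00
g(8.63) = -6339.25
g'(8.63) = -2216.05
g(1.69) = -38.72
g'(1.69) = -81.30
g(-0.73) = 8.69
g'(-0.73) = -16.45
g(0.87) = 0.04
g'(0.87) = -19.97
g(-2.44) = 153.78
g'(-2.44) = -182.49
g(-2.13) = 104.04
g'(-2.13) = -139.37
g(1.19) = -9.25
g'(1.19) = -39.10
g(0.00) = 5.00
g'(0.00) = 1.00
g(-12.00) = 17417.00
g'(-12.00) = -4343.00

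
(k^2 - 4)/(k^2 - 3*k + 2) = (k + 2)/(k - 1)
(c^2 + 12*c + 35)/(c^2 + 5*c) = (c + 7)/c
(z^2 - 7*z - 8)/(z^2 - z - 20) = (-z^2 + 7*z + 8)/(-z^2 + z + 20)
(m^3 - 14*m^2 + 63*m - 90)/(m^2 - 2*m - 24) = (m^2 - 8*m + 15)/(m + 4)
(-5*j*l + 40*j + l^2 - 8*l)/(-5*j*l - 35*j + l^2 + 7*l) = (l - 8)/(l + 7)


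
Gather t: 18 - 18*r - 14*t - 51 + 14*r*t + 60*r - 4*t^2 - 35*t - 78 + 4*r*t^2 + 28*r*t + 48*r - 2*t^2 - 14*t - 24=90*r + t^2*(4*r - 6) + t*(42*r - 63) - 135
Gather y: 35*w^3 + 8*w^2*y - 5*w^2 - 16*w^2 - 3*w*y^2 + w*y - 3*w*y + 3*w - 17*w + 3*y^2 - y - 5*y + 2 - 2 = 35*w^3 - 21*w^2 - 14*w + y^2*(3 - 3*w) + y*(8*w^2 - 2*w - 6)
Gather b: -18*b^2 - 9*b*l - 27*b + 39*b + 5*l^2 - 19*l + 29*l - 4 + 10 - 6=-18*b^2 + b*(12 - 9*l) + 5*l^2 + 10*l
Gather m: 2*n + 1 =2*n + 1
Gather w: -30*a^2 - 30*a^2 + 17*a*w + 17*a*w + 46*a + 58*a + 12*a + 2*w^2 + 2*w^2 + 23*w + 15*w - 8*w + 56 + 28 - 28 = -60*a^2 + 116*a + 4*w^2 + w*(34*a + 30) + 56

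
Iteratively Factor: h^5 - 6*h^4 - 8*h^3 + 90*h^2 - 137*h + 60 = (h - 3)*(h^4 - 3*h^3 - 17*h^2 + 39*h - 20) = (h - 3)*(h + 4)*(h^3 - 7*h^2 + 11*h - 5) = (h - 3)*(h - 1)*(h + 4)*(h^2 - 6*h + 5) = (h - 3)*(h - 1)^2*(h + 4)*(h - 5)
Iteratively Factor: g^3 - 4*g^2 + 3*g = (g - 1)*(g^2 - 3*g) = g*(g - 1)*(g - 3)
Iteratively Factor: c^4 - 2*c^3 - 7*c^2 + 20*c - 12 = (c - 2)*(c^3 - 7*c + 6) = (c - 2)*(c + 3)*(c^2 - 3*c + 2) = (c - 2)^2*(c + 3)*(c - 1)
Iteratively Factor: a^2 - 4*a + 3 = (a - 3)*(a - 1)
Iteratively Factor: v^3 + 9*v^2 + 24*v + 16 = (v + 4)*(v^2 + 5*v + 4) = (v + 1)*(v + 4)*(v + 4)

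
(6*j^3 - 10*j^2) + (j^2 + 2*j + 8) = 6*j^3 - 9*j^2 + 2*j + 8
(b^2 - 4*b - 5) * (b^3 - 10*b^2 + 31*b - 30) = b^5 - 14*b^4 + 66*b^3 - 104*b^2 - 35*b + 150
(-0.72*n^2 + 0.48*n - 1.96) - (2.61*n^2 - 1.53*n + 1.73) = -3.33*n^2 + 2.01*n - 3.69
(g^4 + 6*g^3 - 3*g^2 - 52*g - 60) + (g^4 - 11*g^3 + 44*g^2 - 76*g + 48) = 2*g^4 - 5*g^3 + 41*g^2 - 128*g - 12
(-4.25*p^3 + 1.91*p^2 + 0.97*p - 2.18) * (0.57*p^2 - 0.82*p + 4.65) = -2.4225*p^5 + 4.5737*p^4 - 20.7758*p^3 + 6.8435*p^2 + 6.2981*p - 10.137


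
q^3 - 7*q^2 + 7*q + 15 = (q - 5)*(q - 3)*(q + 1)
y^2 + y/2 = y*(y + 1/2)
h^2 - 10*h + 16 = (h - 8)*(h - 2)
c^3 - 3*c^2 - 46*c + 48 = (c - 8)*(c - 1)*(c + 6)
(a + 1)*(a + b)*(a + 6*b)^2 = a^4 + 13*a^3*b + a^3 + 48*a^2*b^2 + 13*a^2*b + 36*a*b^3 + 48*a*b^2 + 36*b^3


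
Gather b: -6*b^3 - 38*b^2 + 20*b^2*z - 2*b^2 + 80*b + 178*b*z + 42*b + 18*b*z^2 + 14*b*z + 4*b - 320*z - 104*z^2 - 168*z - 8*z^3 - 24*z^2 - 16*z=-6*b^3 + b^2*(20*z - 40) + b*(18*z^2 + 192*z + 126) - 8*z^3 - 128*z^2 - 504*z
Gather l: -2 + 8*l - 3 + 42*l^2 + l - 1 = 42*l^2 + 9*l - 6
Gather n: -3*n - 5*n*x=n*(-5*x - 3)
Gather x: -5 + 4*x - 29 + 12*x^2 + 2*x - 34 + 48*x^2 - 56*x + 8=60*x^2 - 50*x - 60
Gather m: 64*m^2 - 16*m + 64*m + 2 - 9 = 64*m^2 + 48*m - 7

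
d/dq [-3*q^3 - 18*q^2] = 9*q*(-q - 4)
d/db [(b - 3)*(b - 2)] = 2*b - 5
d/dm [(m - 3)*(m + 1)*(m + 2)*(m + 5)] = 4*m^3 + 15*m^2 - 14*m - 41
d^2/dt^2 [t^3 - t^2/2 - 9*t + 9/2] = 6*t - 1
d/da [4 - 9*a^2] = -18*a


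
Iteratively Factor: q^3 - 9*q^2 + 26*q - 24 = (q - 2)*(q^2 - 7*q + 12) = (q - 4)*(q - 2)*(q - 3)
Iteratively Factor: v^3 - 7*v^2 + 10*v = (v - 2)*(v^2 - 5*v) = v*(v - 2)*(v - 5)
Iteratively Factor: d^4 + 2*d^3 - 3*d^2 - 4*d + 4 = (d + 2)*(d^3 - 3*d + 2) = (d - 1)*(d + 2)*(d^2 + d - 2) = (d - 1)^2*(d + 2)*(d + 2)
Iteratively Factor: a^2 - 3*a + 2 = (a - 2)*(a - 1)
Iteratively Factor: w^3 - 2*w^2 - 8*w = (w - 4)*(w^2 + 2*w) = w*(w - 4)*(w + 2)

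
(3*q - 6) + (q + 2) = 4*q - 4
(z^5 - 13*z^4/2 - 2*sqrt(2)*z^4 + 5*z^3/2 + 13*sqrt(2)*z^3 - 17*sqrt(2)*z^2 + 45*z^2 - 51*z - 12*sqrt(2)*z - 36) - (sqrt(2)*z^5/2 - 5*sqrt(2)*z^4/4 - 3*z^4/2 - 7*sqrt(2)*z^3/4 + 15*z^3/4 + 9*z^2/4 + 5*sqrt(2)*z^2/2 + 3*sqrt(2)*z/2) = -sqrt(2)*z^5/2 + z^5 - 5*z^4 - 3*sqrt(2)*z^4/4 - 5*z^3/4 + 59*sqrt(2)*z^3/4 - 39*sqrt(2)*z^2/2 + 171*z^2/4 - 51*z - 27*sqrt(2)*z/2 - 36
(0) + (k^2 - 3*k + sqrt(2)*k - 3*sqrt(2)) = k^2 - 3*k + sqrt(2)*k - 3*sqrt(2)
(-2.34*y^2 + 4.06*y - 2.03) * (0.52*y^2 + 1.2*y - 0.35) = -1.2168*y^4 - 0.6968*y^3 + 4.6354*y^2 - 3.857*y + 0.7105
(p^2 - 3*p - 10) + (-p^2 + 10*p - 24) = 7*p - 34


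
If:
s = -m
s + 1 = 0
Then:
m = 1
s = -1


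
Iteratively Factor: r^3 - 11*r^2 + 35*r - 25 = (r - 1)*(r^2 - 10*r + 25) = (r - 5)*(r - 1)*(r - 5)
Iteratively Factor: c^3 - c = (c)*(c^2 - 1) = c*(c + 1)*(c - 1)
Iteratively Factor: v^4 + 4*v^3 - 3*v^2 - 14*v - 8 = (v + 1)*(v^3 + 3*v^2 - 6*v - 8) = (v + 1)*(v + 4)*(v^2 - v - 2) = (v - 2)*(v + 1)*(v + 4)*(v + 1)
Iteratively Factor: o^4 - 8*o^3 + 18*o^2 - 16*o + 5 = (o - 1)*(o^3 - 7*o^2 + 11*o - 5) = (o - 1)^2*(o^2 - 6*o + 5) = (o - 1)^3*(o - 5)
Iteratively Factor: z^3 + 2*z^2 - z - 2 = (z - 1)*(z^2 + 3*z + 2) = (z - 1)*(z + 2)*(z + 1)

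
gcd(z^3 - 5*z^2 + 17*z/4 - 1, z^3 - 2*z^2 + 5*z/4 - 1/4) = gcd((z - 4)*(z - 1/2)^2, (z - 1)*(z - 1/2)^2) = z^2 - z + 1/4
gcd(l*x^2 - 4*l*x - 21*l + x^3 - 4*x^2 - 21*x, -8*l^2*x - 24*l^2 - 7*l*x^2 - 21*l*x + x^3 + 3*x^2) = l*x + 3*l + x^2 + 3*x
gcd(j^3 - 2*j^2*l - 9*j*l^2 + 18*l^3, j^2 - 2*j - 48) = 1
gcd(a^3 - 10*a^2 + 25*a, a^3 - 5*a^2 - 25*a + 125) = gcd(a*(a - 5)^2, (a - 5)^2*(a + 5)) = a^2 - 10*a + 25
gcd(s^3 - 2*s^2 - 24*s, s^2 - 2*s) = s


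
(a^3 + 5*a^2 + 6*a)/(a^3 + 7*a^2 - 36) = a*(a + 2)/(a^2 + 4*a - 12)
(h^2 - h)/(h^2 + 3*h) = (h - 1)/(h + 3)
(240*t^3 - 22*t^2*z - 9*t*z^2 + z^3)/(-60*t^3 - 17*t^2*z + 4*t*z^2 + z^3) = (48*t^2 - 14*t*z + z^2)/(-12*t^2 - t*z + z^2)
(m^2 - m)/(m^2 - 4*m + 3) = m/(m - 3)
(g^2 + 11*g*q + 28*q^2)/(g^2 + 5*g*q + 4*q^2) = (g + 7*q)/(g + q)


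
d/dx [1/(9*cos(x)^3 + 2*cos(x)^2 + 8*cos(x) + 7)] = (27*cos(x)^2 + 4*cos(x) + 8)*sin(x)/(9*cos(x)^3 + 2*cos(x)^2 + 8*cos(x) + 7)^2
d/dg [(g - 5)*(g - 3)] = 2*g - 8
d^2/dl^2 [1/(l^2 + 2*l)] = 2*(-l*(l + 2) + 4*(l + 1)^2)/(l^3*(l + 2)^3)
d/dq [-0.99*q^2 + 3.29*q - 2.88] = 3.29 - 1.98*q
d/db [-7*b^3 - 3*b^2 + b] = -21*b^2 - 6*b + 1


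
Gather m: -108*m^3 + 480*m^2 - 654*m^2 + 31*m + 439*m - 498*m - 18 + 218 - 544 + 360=-108*m^3 - 174*m^2 - 28*m + 16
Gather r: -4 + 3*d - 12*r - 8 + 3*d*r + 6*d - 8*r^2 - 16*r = 9*d - 8*r^2 + r*(3*d - 28) - 12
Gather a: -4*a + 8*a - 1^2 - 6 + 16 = 4*a + 9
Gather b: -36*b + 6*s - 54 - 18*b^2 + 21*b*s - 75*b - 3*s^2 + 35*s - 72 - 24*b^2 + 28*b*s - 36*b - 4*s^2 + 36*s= -42*b^2 + b*(49*s - 147) - 7*s^2 + 77*s - 126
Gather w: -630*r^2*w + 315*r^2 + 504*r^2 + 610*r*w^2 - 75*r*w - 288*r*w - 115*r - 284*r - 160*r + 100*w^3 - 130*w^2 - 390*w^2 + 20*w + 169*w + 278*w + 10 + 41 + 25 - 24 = 819*r^2 - 559*r + 100*w^3 + w^2*(610*r - 520) + w*(-630*r^2 - 363*r + 467) + 52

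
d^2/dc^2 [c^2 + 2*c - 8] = 2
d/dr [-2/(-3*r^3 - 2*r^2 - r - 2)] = 2*(-9*r^2 - 4*r - 1)/(3*r^3 + 2*r^2 + r + 2)^2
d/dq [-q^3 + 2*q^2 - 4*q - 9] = -3*q^2 + 4*q - 4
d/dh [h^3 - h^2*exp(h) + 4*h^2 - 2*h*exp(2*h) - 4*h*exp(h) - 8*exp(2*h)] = -h^2*exp(h) + 3*h^2 - 4*h*exp(2*h) - 6*h*exp(h) + 8*h - 18*exp(2*h) - 4*exp(h)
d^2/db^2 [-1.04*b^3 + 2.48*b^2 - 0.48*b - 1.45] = 4.96 - 6.24*b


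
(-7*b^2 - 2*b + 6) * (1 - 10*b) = 70*b^3 + 13*b^2 - 62*b + 6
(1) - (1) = 0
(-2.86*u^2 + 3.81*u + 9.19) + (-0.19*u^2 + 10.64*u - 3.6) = -3.05*u^2 + 14.45*u + 5.59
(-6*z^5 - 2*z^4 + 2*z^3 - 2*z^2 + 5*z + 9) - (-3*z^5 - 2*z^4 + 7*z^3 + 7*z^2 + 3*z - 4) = -3*z^5 - 5*z^3 - 9*z^2 + 2*z + 13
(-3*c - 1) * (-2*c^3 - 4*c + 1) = 6*c^4 + 2*c^3 + 12*c^2 + c - 1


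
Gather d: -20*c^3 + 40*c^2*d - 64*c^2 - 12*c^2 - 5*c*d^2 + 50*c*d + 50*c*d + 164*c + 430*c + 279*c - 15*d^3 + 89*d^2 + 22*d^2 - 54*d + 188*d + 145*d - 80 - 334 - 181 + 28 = -20*c^3 - 76*c^2 + 873*c - 15*d^3 + d^2*(111 - 5*c) + d*(40*c^2 + 100*c + 279) - 567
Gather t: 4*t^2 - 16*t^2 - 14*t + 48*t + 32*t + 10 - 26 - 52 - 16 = -12*t^2 + 66*t - 84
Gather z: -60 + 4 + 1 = -55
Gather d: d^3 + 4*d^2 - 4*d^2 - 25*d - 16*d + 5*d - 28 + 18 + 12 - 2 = d^3 - 36*d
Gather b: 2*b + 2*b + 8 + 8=4*b + 16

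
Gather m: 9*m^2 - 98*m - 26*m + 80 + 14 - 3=9*m^2 - 124*m + 91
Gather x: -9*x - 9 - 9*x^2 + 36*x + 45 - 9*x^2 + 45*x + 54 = -18*x^2 + 72*x + 90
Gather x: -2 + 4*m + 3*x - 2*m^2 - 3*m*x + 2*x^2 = -2*m^2 + 4*m + 2*x^2 + x*(3 - 3*m) - 2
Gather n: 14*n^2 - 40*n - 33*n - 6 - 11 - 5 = 14*n^2 - 73*n - 22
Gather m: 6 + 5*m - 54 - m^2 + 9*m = -m^2 + 14*m - 48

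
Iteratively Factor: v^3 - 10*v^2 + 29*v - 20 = (v - 5)*(v^2 - 5*v + 4) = (v - 5)*(v - 1)*(v - 4)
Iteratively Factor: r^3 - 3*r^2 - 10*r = (r + 2)*(r^2 - 5*r) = (r - 5)*(r + 2)*(r)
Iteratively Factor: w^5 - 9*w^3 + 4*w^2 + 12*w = (w - 2)*(w^4 + 2*w^3 - 5*w^2 - 6*w) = (w - 2)^2*(w^3 + 4*w^2 + 3*w) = (w - 2)^2*(w + 1)*(w^2 + 3*w) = w*(w - 2)^2*(w + 1)*(w + 3)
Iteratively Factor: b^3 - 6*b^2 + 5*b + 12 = (b - 4)*(b^2 - 2*b - 3) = (b - 4)*(b - 3)*(b + 1)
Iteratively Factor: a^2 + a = (a)*(a + 1)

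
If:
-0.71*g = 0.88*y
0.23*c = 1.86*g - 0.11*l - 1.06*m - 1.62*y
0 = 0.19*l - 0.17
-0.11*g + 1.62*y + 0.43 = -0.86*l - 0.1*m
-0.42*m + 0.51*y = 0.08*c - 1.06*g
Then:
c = 26.48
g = 0.55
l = 0.89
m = -4.19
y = -0.44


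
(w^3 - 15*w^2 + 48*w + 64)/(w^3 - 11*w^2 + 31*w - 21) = (w^3 - 15*w^2 + 48*w + 64)/(w^3 - 11*w^2 + 31*w - 21)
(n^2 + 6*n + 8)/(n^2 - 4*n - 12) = (n + 4)/(n - 6)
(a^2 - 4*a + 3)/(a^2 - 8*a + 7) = (a - 3)/(a - 7)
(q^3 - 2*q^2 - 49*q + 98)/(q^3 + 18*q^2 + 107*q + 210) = (q^2 - 9*q + 14)/(q^2 + 11*q + 30)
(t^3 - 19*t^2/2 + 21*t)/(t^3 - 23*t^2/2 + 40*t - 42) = t/(t - 2)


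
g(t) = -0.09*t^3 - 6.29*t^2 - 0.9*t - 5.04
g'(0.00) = -0.90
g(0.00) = -5.04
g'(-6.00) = 64.86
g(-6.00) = -206.64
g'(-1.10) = 12.61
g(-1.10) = -11.54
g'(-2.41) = 27.85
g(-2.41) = -38.14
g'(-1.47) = 17.01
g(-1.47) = -17.02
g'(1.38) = -18.77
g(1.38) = -18.50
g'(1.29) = -17.58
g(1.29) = -16.86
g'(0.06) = -1.66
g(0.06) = -5.12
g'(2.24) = -30.43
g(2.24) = -39.63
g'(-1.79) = 20.75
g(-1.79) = -23.07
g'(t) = -0.27*t^2 - 12.58*t - 0.9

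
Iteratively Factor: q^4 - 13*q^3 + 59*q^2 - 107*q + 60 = (q - 5)*(q^3 - 8*q^2 + 19*q - 12) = (q - 5)*(q - 4)*(q^2 - 4*q + 3) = (q - 5)*(q - 4)*(q - 1)*(q - 3)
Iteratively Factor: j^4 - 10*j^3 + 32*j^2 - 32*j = (j - 4)*(j^3 - 6*j^2 + 8*j) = j*(j - 4)*(j^2 - 6*j + 8) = j*(j - 4)^2*(j - 2)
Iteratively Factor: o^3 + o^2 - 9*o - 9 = (o + 1)*(o^2 - 9) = (o - 3)*(o + 1)*(o + 3)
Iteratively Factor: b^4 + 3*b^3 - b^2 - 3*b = (b - 1)*(b^3 + 4*b^2 + 3*b) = (b - 1)*(b + 3)*(b^2 + b) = b*(b - 1)*(b + 3)*(b + 1)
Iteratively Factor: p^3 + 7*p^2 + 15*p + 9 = (p + 3)*(p^2 + 4*p + 3) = (p + 1)*(p + 3)*(p + 3)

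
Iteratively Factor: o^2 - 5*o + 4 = (o - 1)*(o - 4)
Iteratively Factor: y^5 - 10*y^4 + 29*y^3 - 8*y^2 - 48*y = (y - 4)*(y^4 - 6*y^3 + 5*y^2 + 12*y) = (y - 4)*(y - 3)*(y^3 - 3*y^2 - 4*y) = (y - 4)^2*(y - 3)*(y^2 + y) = y*(y - 4)^2*(y - 3)*(y + 1)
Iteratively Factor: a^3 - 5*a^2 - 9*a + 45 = (a + 3)*(a^2 - 8*a + 15) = (a - 5)*(a + 3)*(a - 3)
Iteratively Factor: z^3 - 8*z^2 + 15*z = (z - 5)*(z^2 - 3*z) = (z - 5)*(z - 3)*(z)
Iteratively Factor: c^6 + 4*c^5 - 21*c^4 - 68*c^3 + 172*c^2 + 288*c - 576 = (c - 2)*(c^5 + 6*c^4 - 9*c^3 - 86*c^2 + 288) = (c - 2)^2*(c^4 + 8*c^3 + 7*c^2 - 72*c - 144) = (c - 3)*(c - 2)^2*(c^3 + 11*c^2 + 40*c + 48) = (c - 3)*(c - 2)^2*(c + 4)*(c^2 + 7*c + 12) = (c - 3)*(c - 2)^2*(c + 4)^2*(c + 3)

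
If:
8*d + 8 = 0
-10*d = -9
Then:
No Solution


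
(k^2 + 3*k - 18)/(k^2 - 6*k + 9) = (k + 6)/(k - 3)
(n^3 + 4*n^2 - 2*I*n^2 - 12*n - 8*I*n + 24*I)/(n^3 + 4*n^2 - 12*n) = (n - 2*I)/n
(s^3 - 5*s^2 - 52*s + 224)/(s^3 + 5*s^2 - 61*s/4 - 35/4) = 4*(s^2 - 12*s + 32)/(4*s^2 - 8*s - 5)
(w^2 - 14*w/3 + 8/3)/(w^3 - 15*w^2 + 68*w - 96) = (w - 2/3)/(w^2 - 11*w + 24)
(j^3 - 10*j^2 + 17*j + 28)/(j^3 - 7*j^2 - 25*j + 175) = (j^2 - 3*j - 4)/(j^2 - 25)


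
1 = 1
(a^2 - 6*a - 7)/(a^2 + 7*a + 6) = (a - 7)/(a + 6)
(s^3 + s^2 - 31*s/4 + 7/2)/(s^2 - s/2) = s + 3/2 - 7/s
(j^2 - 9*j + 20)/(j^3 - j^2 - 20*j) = (j - 4)/(j*(j + 4))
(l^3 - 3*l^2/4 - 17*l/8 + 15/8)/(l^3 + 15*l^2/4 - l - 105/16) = 2*(l - 1)/(2*l + 7)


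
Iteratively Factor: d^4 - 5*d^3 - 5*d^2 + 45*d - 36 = (d - 4)*(d^3 - d^2 - 9*d + 9) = (d - 4)*(d - 1)*(d^2 - 9) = (d - 4)*(d - 1)*(d + 3)*(d - 3)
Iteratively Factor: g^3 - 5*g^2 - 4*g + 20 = (g - 2)*(g^2 - 3*g - 10) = (g - 5)*(g - 2)*(g + 2)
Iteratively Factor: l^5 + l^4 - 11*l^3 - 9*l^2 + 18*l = (l - 1)*(l^4 + 2*l^3 - 9*l^2 - 18*l) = (l - 1)*(l + 3)*(l^3 - l^2 - 6*l) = (l - 1)*(l + 2)*(l + 3)*(l^2 - 3*l) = l*(l - 1)*(l + 2)*(l + 3)*(l - 3)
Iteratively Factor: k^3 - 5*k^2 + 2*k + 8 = (k - 4)*(k^2 - k - 2) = (k - 4)*(k + 1)*(k - 2)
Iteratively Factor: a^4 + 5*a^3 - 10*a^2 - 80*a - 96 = (a + 4)*(a^3 + a^2 - 14*a - 24) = (a + 3)*(a + 4)*(a^2 - 2*a - 8) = (a + 2)*(a + 3)*(a + 4)*(a - 4)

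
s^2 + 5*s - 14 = (s - 2)*(s + 7)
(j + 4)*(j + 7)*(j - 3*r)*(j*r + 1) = j^4*r - 3*j^3*r^2 + 11*j^3*r + j^3 - 33*j^2*r^2 + 25*j^2*r + 11*j^2 - 84*j*r^2 - 33*j*r + 28*j - 84*r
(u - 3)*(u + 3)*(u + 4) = u^3 + 4*u^2 - 9*u - 36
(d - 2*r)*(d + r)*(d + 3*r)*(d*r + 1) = d^4*r + 2*d^3*r^2 + d^3 - 5*d^2*r^3 + 2*d^2*r - 6*d*r^4 - 5*d*r^2 - 6*r^3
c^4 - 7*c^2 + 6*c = c*(c - 2)*(c - 1)*(c + 3)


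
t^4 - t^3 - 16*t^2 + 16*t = t*(t - 4)*(t - 1)*(t + 4)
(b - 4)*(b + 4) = b^2 - 16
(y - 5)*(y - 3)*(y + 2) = y^3 - 6*y^2 - y + 30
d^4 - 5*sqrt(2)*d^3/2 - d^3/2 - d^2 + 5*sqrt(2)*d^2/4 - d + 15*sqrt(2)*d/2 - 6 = (d - 2)*(d + 3/2)*(d - 2*sqrt(2))*(d - sqrt(2)/2)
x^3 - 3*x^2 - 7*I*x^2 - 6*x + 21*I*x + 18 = (x - 3)*(x - 6*I)*(x - I)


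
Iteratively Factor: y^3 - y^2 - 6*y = (y + 2)*(y^2 - 3*y) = y*(y + 2)*(y - 3)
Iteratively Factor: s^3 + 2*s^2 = (s)*(s^2 + 2*s) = s^2*(s + 2)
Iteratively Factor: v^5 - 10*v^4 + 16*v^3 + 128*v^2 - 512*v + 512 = (v - 4)*(v^4 - 6*v^3 - 8*v^2 + 96*v - 128) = (v - 4)^2*(v^3 - 2*v^2 - 16*v + 32) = (v - 4)^2*(v - 2)*(v^2 - 16) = (v - 4)^2*(v - 2)*(v + 4)*(v - 4)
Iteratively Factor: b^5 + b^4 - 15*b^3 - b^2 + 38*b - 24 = (b + 2)*(b^4 - b^3 - 13*b^2 + 25*b - 12) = (b - 3)*(b + 2)*(b^3 + 2*b^2 - 7*b + 4) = (b - 3)*(b - 1)*(b + 2)*(b^2 + 3*b - 4) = (b - 3)*(b - 1)*(b + 2)*(b + 4)*(b - 1)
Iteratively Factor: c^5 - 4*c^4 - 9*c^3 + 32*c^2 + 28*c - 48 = (c - 1)*(c^4 - 3*c^3 - 12*c^2 + 20*c + 48) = (c - 4)*(c - 1)*(c^3 + c^2 - 8*c - 12) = (c - 4)*(c - 3)*(c - 1)*(c^2 + 4*c + 4) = (c - 4)*(c - 3)*(c - 1)*(c + 2)*(c + 2)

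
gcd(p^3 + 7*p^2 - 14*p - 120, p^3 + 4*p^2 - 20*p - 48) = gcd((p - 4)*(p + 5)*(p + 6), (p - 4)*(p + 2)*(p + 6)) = p^2 + 2*p - 24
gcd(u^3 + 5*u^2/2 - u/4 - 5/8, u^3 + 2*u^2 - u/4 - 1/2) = u^2 - 1/4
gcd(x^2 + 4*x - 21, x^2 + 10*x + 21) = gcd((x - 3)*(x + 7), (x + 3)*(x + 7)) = x + 7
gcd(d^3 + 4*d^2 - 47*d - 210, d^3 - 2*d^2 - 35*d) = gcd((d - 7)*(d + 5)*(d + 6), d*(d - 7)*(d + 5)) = d^2 - 2*d - 35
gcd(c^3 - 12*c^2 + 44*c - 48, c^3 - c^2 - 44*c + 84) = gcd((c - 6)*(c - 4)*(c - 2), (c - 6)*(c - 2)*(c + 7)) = c^2 - 8*c + 12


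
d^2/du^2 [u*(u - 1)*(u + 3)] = 6*u + 4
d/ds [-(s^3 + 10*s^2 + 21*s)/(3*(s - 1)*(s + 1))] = (-s^4 + 24*s^2 + 20*s + 21)/(3*(s^4 - 2*s^2 + 1))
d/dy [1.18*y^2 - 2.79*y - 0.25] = 2.36*y - 2.79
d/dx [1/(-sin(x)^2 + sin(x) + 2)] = (2*sin(x) - 1)*cos(x)/(sin(x) + cos(x)^2 + 1)^2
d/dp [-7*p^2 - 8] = -14*p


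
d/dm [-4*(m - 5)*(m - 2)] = 28 - 8*m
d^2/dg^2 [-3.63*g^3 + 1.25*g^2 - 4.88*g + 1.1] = 2.5 - 21.78*g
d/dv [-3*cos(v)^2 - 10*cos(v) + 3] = 2*(3*cos(v) + 5)*sin(v)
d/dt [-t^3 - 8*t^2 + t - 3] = -3*t^2 - 16*t + 1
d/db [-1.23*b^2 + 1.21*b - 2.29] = 1.21 - 2.46*b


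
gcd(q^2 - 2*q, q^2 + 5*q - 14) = q - 2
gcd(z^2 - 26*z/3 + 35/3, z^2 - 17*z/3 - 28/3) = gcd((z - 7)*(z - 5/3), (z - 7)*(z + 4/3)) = z - 7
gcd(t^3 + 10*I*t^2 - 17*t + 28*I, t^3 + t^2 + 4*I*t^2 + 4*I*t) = t + 4*I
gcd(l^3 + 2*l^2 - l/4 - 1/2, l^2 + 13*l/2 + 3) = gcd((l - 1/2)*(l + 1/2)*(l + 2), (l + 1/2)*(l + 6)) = l + 1/2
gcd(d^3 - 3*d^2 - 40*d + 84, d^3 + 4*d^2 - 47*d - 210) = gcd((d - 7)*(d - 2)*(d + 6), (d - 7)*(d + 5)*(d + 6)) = d^2 - d - 42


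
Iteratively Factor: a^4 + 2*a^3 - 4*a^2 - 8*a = (a + 2)*(a^3 - 4*a) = a*(a + 2)*(a^2 - 4) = a*(a + 2)^2*(a - 2)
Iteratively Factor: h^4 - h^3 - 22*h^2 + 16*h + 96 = (h - 4)*(h^3 + 3*h^2 - 10*h - 24) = (h - 4)*(h - 3)*(h^2 + 6*h + 8) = (h - 4)*(h - 3)*(h + 2)*(h + 4)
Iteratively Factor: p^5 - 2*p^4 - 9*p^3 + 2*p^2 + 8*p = (p + 1)*(p^4 - 3*p^3 - 6*p^2 + 8*p) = (p - 4)*(p + 1)*(p^3 + p^2 - 2*p) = (p - 4)*(p + 1)*(p + 2)*(p^2 - p) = p*(p - 4)*(p + 1)*(p + 2)*(p - 1)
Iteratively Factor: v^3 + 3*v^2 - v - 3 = (v + 1)*(v^2 + 2*v - 3) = (v + 1)*(v + 3)*(v - 1)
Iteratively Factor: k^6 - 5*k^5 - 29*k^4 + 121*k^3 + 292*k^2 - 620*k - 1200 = (k - 5)*(k^5 - 29*k^3 - 24*k^2 + 172*k + 240) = (k - 5)^2*(k^4 + 5*k^3 - 4*k^2 - 44*k - 48) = (k - 5)^2*(k - 3)*(k^3 + 8*k^2 + 20*k + 16) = (k - 5)^2*(k - 3)*(k + 2)*(k^2 + 6*k + 8) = (k - 5)^2*(k - 3)*(k + 2)^2*(k + 4)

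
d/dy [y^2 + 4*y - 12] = 2*y + 4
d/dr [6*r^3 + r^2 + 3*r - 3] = 18*r^2 + 2*r + 3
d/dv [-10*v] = -10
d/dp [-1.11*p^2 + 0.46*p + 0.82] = 0.46 - 2.22*p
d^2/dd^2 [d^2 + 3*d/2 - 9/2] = 2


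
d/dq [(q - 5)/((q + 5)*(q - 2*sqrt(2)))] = ((5 - q)*(q + 5) + (5 - q)*(q - 2*sqrt(2)) + (q + 5)*(q - 2*sqrt(2)))/((q + 5)^2*(q - 2*sqrt(2))^2)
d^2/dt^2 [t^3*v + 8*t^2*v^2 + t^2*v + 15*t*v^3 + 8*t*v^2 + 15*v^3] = 2*v*(3*t + 8*v + 1)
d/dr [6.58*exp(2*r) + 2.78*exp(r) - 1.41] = (13.16*exp(r) + 2.78)*exp(r)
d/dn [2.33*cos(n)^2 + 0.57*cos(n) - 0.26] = -(4.66*cos(n) + 0.57)*sin(n)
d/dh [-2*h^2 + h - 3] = 1 - 4*h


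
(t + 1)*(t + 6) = t^2 + 7*t + 6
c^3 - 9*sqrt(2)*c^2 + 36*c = c*(c - 6*sqrt(2))*(c - 3*sqrt(2))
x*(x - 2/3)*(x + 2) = x^3 + 4*x^2/3 - 4*x/3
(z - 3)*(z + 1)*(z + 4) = z^3 + 2*z^2 - 11*z - 12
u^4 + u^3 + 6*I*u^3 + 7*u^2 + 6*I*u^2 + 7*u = u*(u + 1)*(u - I)*(u + 7*I)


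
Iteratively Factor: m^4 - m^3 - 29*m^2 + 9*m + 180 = (m - 3)*(m^3 + 2*m^2 - 23*m - 60) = (m - 3)*(m + 4)*(m^2 - 2*m - 15) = (m - 3)*(m + 3)*(m + 4)*(m - 5)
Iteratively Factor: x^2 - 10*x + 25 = (x - 5)*(x - 5)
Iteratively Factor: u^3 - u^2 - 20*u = (u)*(u^2 - u - 20) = u*(u - 5)*(u + 4)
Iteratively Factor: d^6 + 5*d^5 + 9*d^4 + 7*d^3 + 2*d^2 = (d + 2)*(d^5 + 3*d^4 + 3*d^3 + d^2) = d*(d + 2)*(d^4 + 3*d^3 + 3*d^2 + d) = d*(d + 1)*(d + 2)*(d^3 + 2*d^2 + d) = d*(d + 1)^2*(d + 2)*(d^2 + d) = d^2*(d + 1)^2*(d + 2)*(d + 1)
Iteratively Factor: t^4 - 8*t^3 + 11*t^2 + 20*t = (t + 1)*(t^3 - 9*t^2 + 20*t) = (t - 4)*(t + 1)*(t^2 - 5*t) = t*(t - 4)*(t + 1)*(t - 5)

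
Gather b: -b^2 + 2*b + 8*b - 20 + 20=-b^2 + 10*b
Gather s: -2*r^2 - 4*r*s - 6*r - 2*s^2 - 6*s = -2*r^2 - 6*r - 2*s^2 + s*(-4*r - 6)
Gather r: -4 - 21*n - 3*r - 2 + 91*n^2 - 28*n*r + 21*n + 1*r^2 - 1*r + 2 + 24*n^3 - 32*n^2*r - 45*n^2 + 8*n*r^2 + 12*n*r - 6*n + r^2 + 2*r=24*n^3 + 46*n^2 - 6*n + r^2*(8*n + 2) + r*(-32*n^2 - 16*n - 2) - 4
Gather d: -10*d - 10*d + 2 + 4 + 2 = 8 - 20*d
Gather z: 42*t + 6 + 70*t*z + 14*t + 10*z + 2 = 56*t + z*(70*t + 10) + 8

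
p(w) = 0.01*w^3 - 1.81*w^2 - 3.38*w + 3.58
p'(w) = 0.03*w^2 - 3.62*w - 3.38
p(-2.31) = 1.61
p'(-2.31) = 5.14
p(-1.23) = 4.98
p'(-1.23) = 1.12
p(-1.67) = 4.13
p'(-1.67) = 2.75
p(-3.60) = -8.18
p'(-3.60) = 10.04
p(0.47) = 1.59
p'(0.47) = -5.07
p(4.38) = -45.11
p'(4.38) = -18.66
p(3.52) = -30.31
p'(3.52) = -15.75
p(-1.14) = 5.07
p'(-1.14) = 0.79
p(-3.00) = -2.84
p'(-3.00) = 7.75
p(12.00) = -280.34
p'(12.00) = -42.50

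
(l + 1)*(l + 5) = l^2 + 6*l + 5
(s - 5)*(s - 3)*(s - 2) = s^3 - 10*s^2 + 31*s - 30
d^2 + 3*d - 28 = (d - 4)*(d + 7)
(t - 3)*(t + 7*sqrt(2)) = t^2 - 3*t + 7*sqrt(2)*t - 21*sqrt(2)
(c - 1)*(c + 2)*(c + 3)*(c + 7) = c^4 + 11*c^3 + 29*c^2 + c - 42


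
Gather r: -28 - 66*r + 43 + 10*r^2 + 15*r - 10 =10*r^2 - 51*r + 5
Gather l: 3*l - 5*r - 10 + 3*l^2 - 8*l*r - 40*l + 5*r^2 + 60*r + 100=3*l^2 + l*(-8*r - 37) + 5*r^2 + 55*r + 90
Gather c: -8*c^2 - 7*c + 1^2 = -8*c^2 - 7*c + 1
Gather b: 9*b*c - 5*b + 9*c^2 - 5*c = b*(9*c - 5) + 9*c^2 - 5*c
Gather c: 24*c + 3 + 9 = 24*c + 12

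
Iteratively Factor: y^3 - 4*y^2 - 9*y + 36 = (y - 4)*(y^2 - 9) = (y - 4)*(y - 3)*(y + 3)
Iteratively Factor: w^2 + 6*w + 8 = (w + 4)*(w + 2)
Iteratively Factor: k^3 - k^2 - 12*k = (k - 4)*(k^2 + 3*k) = k*(k - 4)*(k + 3)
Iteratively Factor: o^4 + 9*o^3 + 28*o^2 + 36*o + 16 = (o + 1)*(o^3 + 8*o^2 + 20*o + 16) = (o + 1)*(o + 2)*(o^2 + 6*o + 8) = (o + 1)*(o + 2)*(o + 4)*(o + 2)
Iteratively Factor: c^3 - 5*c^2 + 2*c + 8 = (c + 1)*(c^2 - 6*c + 8) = (c - 2)*(c + 1)*(c - 4)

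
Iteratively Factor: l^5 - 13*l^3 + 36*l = (l + 3)*(l^4 - 3*l^3 - 4*l^2 + 12*l) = (l - 2)*(l + 3)*(l^3 - l^2 - 6*l) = (l - 3)*(l - 2)*(l + 3)*(l^2 + 2*l) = (l - 3)*(l - 2)*(l + 2)*(l + 3)*(l)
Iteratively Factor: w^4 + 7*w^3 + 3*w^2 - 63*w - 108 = (w + 3)*(w^3 + 4*w^2 - 9*w - 36) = (w - 3)*(w + 3)*(w^2 + 7*w + 12) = (w - 3)*(w + 3)^2*(w + 4)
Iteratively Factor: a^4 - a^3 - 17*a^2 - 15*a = (a + 3)*(a^3 - 4*a^2 - 5*a) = a*(a + 3)*(a^2 - 4*a - 5) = a*(a - 5)*(a + 3)*(a + 1)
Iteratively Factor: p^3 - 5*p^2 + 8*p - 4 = (p - 2)*(p^2 - 3*p + 2) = (p - 2)*(p - 1)*(p - 2)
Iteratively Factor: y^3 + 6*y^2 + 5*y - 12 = (y + 3)*(y^2 + 3*y - 4) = (y - 1)*(y + 3)*(y + 4)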